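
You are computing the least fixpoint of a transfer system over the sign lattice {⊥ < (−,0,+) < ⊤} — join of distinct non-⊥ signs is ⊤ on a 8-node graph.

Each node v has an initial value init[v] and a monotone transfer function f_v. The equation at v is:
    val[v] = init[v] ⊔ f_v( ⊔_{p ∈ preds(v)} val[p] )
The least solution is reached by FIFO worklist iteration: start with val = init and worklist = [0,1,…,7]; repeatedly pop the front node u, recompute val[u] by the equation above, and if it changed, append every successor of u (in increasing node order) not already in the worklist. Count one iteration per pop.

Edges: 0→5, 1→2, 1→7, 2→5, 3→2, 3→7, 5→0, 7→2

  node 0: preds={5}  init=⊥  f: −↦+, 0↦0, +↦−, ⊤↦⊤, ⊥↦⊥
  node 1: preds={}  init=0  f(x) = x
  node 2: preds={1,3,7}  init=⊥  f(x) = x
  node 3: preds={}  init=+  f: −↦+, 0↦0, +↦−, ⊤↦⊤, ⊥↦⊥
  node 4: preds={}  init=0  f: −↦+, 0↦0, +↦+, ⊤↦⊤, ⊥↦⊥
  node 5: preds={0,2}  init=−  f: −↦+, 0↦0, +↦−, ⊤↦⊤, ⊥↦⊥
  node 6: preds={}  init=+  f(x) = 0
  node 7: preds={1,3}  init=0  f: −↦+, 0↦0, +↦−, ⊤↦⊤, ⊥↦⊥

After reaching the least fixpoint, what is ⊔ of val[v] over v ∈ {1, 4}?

Iteration log — 11 steps:
  step 1. node 0  ⊔preds=−  new=+  old=⊥  +wl: 
  step 2. node 1  ⊔preds=⊥  new=0  stable
  step 3. node 2  ⊔preds=⊤  new=⊤  old=⊥  +wl: 
  step 4. node 3  ⊔preds=⊥  new=+  stable
  step 5. node 4  ⊔preds=⊥  new=0  stable
  step 6. node 5  ⊔preds=⊤  new=⊤  old=−  +wl: 0
  step 7. node 6  ⊔preds=⊥  new=⊤  old=+  +wl: 
  step 8. node 7  ⊔preds=⊤  new=⊤  old=0  +wl: 2
  step 9. node 0  ⊔preds=⊤  new=⊤  old=+  +wl: 5
  step 10. node 2  ⊔preds=⊤  new=⊤  stable
  step 11. node 5  ⊔preds=⊤  new=⊤  stable

Least fixpoint reached:
  node 0: ⊤
  node 1: 0
  node 2: ⊤
  node 3: +
  node 4: 0
  node 5: ⊤
  node 6: ⊤
  node 7: ⊤

0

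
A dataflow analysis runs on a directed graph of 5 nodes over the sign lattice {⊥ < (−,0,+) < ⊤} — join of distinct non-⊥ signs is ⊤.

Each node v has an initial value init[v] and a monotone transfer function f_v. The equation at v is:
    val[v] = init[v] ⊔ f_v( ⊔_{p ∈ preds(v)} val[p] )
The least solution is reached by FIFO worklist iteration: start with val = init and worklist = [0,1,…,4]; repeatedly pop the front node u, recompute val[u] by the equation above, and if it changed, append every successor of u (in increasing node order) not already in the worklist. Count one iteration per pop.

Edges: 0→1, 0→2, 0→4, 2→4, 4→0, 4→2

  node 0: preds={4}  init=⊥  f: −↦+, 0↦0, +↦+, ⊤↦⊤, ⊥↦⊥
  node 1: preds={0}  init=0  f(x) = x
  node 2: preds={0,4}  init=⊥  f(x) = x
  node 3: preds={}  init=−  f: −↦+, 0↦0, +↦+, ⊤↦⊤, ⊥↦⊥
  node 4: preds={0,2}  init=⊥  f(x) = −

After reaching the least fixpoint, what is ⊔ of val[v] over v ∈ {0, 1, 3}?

Worklist (9 pops):
  #1 pop 0: in=⊥ → ⊥ (no change)
  #2 pop 1: in=⊥ → 0 (no change)
  #3 pop 2: in=⊥ → ⊥ (no change)
  #4 pop 3: in=⊥ → − (no change)
  #5 pop 4: in=⊥ → − (was ⊥); enqueue [0,2]
  #6 pop 0: in=− → + (was ⊥); enqueue [1,4]
  #7 pop 2: in=⊤ → ⊤ (was ⊥); enqueue []
  #8 pop 1: in=+ → ⊤ (was 0); enqueue []
  #9 pop 4: in=⊤ → − (no change)

Fixpoint:
  val[0] = +
  val[1] = ⊤
  val[2] = ⊤
  val[3] = −
  val[4] = −

⊤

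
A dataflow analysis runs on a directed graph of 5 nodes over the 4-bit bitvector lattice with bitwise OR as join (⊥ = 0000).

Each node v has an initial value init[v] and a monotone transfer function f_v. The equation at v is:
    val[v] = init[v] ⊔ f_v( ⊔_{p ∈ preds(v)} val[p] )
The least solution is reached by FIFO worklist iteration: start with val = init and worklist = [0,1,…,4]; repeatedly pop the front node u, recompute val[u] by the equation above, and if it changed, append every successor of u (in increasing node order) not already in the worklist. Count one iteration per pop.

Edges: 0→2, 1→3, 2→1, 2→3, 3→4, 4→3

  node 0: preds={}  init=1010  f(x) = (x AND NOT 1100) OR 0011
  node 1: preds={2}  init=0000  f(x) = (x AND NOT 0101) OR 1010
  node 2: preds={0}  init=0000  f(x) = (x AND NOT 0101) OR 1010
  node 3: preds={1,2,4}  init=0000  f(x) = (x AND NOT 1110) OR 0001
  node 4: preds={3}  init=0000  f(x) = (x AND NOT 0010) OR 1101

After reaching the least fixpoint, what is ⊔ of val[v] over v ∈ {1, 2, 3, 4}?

Trace (7 dequeues):
  [1] u=0 | in 0000 | out 1011 | prev 1010 | push {}
  [2] u=1 | in 0000 | out 1010 | prev 0000 | push {}
  [3] u=2 | in 1011 | out 1010 | prev 0000 | push {1}
  [4] u=3 | in 1010 | out 0001 | prev 0000 | push {}
  [5] u=4 | in 0001 | out 1101 | prev 0000 | push {3}
  [6] u=1 | in 1010 | out 1010 | ==
  [7] u=3 | in 1111 | out 0001 | ==

Converged values:
  [0] 1011
  [1] 1010
  [2] 1010
  [3] 0001
  [4] 1101

1111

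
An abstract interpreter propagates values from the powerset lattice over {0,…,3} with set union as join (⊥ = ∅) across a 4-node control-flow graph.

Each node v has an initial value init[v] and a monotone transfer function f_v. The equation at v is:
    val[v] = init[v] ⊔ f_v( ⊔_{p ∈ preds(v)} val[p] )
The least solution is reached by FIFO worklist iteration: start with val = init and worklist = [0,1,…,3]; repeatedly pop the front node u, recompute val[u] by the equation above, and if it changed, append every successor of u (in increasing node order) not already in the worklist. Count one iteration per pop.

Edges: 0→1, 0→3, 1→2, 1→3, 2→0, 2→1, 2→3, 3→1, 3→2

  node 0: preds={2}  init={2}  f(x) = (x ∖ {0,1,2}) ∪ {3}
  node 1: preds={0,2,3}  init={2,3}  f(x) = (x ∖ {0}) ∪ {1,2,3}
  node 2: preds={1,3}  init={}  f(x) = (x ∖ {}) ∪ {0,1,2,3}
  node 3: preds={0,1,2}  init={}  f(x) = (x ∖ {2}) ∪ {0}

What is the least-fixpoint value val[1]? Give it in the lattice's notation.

{1,2,3}

Iteration log — 7 steps:
  step 1. node 0  ⊔preds={}  new={2,3}  old={2}  +wl: 
  step 2. node 1  ⊔preds={2,3}  new={1,2,3}  old={2,3}  +wl: 
  step 3. node 2  ⊔preds={1,2,3}  new={0,1,2,3}  old={}  +wl: 0,1
  step 4. node 3  ⊔preds={0,1,2,3}  new={0,1,3}  old={}  +wl: 2
  step 5. node 0  ⊔preds={0,1,2,3}  new={2,3}  stable
  step 6. node 1  ⊔preds={0,1,2,3}  new={1,2,3}  stable
  step 7. node 2  ⊔preds={0,1,2,3}  new={0,1,2,3}  stable

Least fixpoint reached:
  node 0: {2,3}
  node 1: {1,2,3}
  node 2: {0,1,2,3}
  node 3: {0,1,3}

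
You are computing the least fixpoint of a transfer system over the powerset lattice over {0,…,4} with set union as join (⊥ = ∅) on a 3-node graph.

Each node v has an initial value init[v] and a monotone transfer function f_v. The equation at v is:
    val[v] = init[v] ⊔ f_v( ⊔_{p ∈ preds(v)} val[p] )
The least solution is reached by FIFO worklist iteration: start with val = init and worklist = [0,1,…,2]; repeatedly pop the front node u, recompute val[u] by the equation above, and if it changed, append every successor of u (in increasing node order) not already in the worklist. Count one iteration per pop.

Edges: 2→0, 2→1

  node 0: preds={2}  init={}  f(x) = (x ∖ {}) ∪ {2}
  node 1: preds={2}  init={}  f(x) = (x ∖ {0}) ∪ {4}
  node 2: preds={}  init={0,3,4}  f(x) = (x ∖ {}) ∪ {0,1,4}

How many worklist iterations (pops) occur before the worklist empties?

5

Iteration log — 5 steps:
  step 1. node 0  ⊔preds={0,3,4}  new={0,2,3,4}  old={}  +wl: 
  step 2. node 1  ⊔preds={0,3,4}  new={3,4}  old={}  +wl: 
  step 3. node 2  ⊔preds={}  new={0,1,3,4}  old={0,3,4}  +wl: 0,1
  step 4. node 0  ⊔preds={0,1,3,4}  new={0,1,2,3,4}  old={0,2,3,4}  +wl: 
  step 5. node 1  ⊔preds={0,1,3,4}  new={1,3,4}  old={3,4}  +wl: 

Least fixpoint reached:
  node 0: {0,1,2,3,4}
  node 1: {1,3,4}
  node 2: {0,1,3,4}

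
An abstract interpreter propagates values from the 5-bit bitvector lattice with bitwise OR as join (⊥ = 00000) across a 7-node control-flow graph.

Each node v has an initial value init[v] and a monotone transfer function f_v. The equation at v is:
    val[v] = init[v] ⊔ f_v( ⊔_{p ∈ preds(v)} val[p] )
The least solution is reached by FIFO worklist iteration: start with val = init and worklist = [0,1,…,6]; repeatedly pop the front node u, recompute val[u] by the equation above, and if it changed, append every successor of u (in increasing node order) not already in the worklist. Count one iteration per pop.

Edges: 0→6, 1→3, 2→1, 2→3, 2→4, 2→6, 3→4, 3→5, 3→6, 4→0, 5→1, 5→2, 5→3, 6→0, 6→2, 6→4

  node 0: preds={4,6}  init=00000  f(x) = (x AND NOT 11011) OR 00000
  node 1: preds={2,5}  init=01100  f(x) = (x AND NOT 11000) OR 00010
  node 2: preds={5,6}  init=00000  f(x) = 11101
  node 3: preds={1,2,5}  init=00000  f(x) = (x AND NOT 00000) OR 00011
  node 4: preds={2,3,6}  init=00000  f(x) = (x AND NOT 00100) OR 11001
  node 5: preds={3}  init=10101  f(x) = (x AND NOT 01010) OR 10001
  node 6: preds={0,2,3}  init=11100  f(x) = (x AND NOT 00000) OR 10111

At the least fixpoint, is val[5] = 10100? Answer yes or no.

no

Worklist (11 pops):
  #1 pop 0: in=11100 → 00100 (was 00000); enqueue []
  #2 pop 1: in=10101 → 01111 (was 01100); enqueue []
  #3 pop 2: in=11101 → 11101 (was 00000); enqueue [1]
  #4 pop 3: in=11111 → 11111 (was 00000); enqueue []
  #5 pop 4: in=11111 → 11011 (was 00000); enqueue [0]
  #6 pop 5: in=11111 → 10101 (no change)
  #7 pop 6: in=11111 → 11111 (was 11100); enqueue [2,4]
  #8 pop 1: in=11101 → 01111 (no change)
  #9 pop 0: in=11111 → 00100 (no change)
  #10 pop 2: in=11111 → 11101 (no change)
  #11 pop 4: in=11111 → 11011 (no change)

Fixpoint:
  val[0] = 00100
  val[1] = 01111
  val[2] = 11101
  val[3] = 11111
  val[4] = 11011
  val[5] = 10101
  val[6] = 11111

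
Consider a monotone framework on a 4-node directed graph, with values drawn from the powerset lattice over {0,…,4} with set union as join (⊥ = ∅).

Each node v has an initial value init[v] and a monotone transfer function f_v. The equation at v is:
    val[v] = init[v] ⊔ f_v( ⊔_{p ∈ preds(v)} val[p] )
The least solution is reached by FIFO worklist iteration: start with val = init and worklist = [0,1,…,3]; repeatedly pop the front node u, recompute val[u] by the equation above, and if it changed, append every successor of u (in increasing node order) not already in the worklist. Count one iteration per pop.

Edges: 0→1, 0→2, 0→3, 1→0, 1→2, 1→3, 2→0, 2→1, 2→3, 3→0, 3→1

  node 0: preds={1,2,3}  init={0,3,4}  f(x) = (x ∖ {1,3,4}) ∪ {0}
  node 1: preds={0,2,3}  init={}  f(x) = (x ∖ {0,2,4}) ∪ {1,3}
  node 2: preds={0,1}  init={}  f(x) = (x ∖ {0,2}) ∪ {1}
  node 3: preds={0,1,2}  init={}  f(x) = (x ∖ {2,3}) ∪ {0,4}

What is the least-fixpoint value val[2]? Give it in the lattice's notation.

Worklist (6 pops):
  #1 pop 0: in={} → {0,3,4} (no change)
  #2 pop 1: in={0,3,4} → {1,3} (was {}); enqueue [0]
  #3 pop 2: in={0,1,3,4} → {1,3,4} (was {}); enqueue [1]
  #4 pop 3: in={0,1,3,4} → {0,1,4} (was {}); enqueue []
  #5 pop 0: in={0,1,3,4} → {0,3,4} (no change)
  #6 pop 1: in={0,1,3,4} → {1,3} (no change)

Fixpoint:
  val[0] = {0,3,4}
  val[1] = {1,3}
  val[2] = {1,3,4}
  val[3] = {0,1,4}

{1,3,4}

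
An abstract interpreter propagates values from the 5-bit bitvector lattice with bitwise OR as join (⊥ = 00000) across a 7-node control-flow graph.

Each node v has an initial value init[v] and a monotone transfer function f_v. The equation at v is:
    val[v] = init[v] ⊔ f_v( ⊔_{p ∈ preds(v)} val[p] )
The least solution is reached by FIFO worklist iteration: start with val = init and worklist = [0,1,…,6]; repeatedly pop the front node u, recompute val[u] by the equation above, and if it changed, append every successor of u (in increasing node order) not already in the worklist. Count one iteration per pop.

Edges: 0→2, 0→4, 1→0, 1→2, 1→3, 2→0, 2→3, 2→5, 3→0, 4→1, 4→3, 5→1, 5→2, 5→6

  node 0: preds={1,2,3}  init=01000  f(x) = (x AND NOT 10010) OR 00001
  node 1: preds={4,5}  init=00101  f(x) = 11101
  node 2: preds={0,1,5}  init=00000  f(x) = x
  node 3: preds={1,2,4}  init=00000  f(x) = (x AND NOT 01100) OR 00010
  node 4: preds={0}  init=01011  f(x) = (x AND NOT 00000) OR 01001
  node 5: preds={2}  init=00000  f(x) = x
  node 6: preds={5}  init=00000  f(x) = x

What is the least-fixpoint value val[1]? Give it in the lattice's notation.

Iteration log — 11 steps:
  step 1. node 0  ⊔preds=00101  new=01101  old=01000  +wl: 
  step 2. node 1  ⊔preds=01011  new=11101  old=00101  +wl: 0
  step 3. node 2  ⊔preds=11101  new=11101  old=00000  +wl: 
  step 4. node 3  ⊔preds=11111  new=10011  old=00000  +wl: 
  step 5. node 4  ⊔preds=01101  new=01111  old=01011  +wl: 1,3
  step 6. node 5  ⊔preds=11101  new=11101  old=00000  +wl: 2
  step 7. node 6  ⊔preds=11101  new=11101  old=00000  +wl: 
  step 8. node 0  ⊔preds=11111  new=01101  stable
  step 9. node 1  ⊔preds=11111  new=11101  stable
  step 10. node 3  ⊔preds=11111  new=10011  stable
  step 11. node 2  ⊔preds=11101  new=11101  stable

Least fixpoint reached:
  node 0: 01101
  node 1: 11101
  node 2: 11101
  node 3: 10011
  node 4: 01111
  node 5: 11101
  node 6: 11101

11101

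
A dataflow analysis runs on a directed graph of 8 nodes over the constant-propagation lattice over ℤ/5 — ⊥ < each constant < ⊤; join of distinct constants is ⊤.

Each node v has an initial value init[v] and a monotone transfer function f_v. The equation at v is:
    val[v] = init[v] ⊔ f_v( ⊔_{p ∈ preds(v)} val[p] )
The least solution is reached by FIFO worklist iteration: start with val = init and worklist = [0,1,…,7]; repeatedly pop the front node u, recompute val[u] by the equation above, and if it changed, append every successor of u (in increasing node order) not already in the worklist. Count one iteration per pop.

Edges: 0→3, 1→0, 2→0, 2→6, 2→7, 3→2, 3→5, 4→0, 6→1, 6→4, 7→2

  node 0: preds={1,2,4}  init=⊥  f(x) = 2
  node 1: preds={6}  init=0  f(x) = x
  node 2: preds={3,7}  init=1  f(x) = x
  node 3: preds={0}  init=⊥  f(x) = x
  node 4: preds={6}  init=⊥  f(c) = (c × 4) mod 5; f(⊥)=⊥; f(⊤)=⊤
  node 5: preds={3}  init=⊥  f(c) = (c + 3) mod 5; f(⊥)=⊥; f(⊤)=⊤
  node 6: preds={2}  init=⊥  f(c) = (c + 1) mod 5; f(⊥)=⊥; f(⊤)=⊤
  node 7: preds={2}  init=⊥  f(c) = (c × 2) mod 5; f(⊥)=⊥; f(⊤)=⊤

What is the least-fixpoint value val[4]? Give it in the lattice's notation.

Trace (18 dequeues):
  [1] u=0 | in ⊤ | out 2 | prev ⊥ | push {}
  [2] u=1 | in ⊥ | out 0 | ==
  [3] u=2 | in ⊥ | out 1 | ==
  [4] u=3 | in 2 | out 2 | prev ⊥ | push {2}
  [5] u=4 | in ⊥ | out ⊥ | ==
  [6] u=5 | in 2 | out 0 | prev ⊥ | push {}
  [7] u=6 | in 1 | out 2 | prev ⊥ | push {1,4}
  [8] u=7 | in 1 | out 2 | prev ⊥ | push {}
  [9] u=2 | in 2 | out ⊤ | prev 1 | push {0,6,7}
  [10] u=1 | in 2 | out ⊤ | prev 0 | push {}
  [11] u=4 | in 2 | out 3 | prev ⊥ | push {}
  [12] u=0 | in ⊤ | out 2 | ==
  [13] u=6 | in ⊤ | out ⊤ | prev 2 | push {1,4}
  [14] u=7 | in ⊤ | out ⊤ | prev 2 | push {2}
  [15] u=1 | in ⊤ | out ⊤ | ==
  [16] u=4 | in ⊤ | out ⊤ | prev 3 | push {0}
  [17] u=2 | in ⊤ | out ⊤ | ==
  [18] u=0 | in ⊤ | out 2 | ==

Converged values:
  [0] 2
  [1] ⊤
  [2] ⊤
  [3] 2
  [4] ⊤
  [5] 0
  [6] ⊤
  [7] ⊤

⊤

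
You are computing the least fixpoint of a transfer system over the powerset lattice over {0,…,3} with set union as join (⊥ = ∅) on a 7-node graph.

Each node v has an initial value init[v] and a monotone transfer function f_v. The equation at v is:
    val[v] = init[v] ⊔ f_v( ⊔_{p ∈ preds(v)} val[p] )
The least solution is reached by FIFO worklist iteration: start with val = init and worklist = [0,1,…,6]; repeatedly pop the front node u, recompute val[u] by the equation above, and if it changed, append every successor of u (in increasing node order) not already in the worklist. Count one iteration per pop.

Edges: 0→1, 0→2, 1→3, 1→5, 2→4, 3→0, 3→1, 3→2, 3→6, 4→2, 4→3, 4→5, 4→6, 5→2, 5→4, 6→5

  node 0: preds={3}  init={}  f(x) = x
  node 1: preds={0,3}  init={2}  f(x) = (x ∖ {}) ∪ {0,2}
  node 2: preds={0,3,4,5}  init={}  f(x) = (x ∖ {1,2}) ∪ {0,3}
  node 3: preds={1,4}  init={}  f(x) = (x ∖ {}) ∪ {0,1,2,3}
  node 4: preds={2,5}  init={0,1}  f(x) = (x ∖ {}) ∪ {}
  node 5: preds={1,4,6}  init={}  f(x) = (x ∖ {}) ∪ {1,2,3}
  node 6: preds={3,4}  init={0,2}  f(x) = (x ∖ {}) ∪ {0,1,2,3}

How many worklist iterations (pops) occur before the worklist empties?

16

Worklist (16 pops):
  #1 pop 0: in={} → {} (no change)
  #2 pop 1: in={} → {0,2} (was {2}); enqueue []
  #3 pop 2: in={0,1} → {0,3} (was {}); enqueue []
  #4 pop 3: in={0,1,2} → {0,1,2,3} (was {}); enqueue [0,1,2]
  #5 pop 4: in={0,3} → {0,1,3} (was {0,1}); enqueue [3]
  #6 pop 5: in={0,1,2,3} → {0,1,2,3} (was {}); enqueue [4]
  #7 pop 6: in={0,1,2,3} → {0,1,2,3} (was {0,2}); enqueue [5]
  #8 pop 0: in={0,1,2,3} → {0,1,2,3} (was {}); enqueue []
  #9 pop 1: in={0,1,2,3} → {0,1,2,3} (was {0,2}); enqueue []
  #10 pop 2: in={0,1,2,3} → {0,3} (no change)
  #11 pop 3: in={0,1,2,3} → {0,1,2,3} (no change)
  #12 pop 4: in={0,1,2,3} → {0,1,2,3} (was {0,1,3}); enqueue [2,3,6]
  #13 pop 5: in={0,1,2,3} → {0,1,2,3} (no change)
  #14 pop 2: in={0,1,2,3} → {0,3} (no change)
  #15 pop 3: in={0,1,2,3} → {0,1,2,3} (no change)
  #16 pop 6: in={0,1,2,3} → {0,1,2,3} (no change)

Fixpoint:
  val[0] = {0,1,2,3}
  val[1] = {0,1,2,3}
  val[2] = {0,3}
  val[3] = {0,1,2,3}
  val[4] = {0,1,2,3}
  val[5] = {0,1,2,3}
  val[6] = {0,1,2,3}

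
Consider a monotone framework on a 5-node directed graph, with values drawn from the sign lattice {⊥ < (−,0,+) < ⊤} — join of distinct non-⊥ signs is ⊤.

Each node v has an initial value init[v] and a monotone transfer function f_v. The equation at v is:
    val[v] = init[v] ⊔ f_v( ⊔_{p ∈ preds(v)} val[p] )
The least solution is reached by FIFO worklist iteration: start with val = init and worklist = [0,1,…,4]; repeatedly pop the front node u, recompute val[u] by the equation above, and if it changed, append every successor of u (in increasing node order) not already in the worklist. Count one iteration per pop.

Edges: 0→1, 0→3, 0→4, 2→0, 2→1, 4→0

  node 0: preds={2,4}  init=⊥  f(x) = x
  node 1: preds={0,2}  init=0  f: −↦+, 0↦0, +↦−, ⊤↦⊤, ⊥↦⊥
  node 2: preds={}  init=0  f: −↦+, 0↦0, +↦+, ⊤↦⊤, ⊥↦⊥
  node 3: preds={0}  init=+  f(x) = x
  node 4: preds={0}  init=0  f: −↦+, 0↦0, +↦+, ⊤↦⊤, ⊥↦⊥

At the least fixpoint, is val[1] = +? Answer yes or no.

no

Iteration log — 5 steps:
  step 1. node 0  ⊔preds=0  new=0  old=⊥  +wl: 
  step 2. node 1  ⊔preds=0  new=0  stable
  step 3. node 2  ⊔preds=⊥  new=0  stable
  step 4. node 3  ⊔preds=0  new=⊤  old=+  +wl: 
  step 5. node 4  ⊔preds=0  new=0  stable

Least fixpoint reached:
  node 0: 0
  node 1: 0
  node 2: 0
  node 3: ⊤
  node 4: 0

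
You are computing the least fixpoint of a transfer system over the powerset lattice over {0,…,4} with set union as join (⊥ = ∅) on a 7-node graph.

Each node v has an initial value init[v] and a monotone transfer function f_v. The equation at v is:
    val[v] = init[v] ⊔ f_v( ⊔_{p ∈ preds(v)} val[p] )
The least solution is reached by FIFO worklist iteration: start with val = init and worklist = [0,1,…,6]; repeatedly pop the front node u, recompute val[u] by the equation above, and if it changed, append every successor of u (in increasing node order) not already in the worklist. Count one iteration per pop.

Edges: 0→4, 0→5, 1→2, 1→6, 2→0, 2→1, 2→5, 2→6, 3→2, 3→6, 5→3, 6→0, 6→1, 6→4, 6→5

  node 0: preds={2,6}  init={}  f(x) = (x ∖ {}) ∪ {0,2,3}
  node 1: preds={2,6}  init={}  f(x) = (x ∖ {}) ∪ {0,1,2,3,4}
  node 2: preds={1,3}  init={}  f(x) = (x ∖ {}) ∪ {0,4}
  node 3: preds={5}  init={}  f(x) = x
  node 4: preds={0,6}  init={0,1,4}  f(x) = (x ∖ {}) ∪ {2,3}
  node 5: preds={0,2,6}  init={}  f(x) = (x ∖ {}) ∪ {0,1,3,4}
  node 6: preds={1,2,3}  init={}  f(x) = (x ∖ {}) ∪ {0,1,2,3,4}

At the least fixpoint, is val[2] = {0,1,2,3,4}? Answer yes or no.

Iteration log — 14 steps:
  step 1. node 0  ⊔preds={}  new={0,2,3}  old={}  +wl: 
  step 2. node 1  ⊔preds={}  new={0,1,2,3,4}  old={}  +wl: 
  step 3. node 2  ⊔preds={0,1,2,3,4}  new={0,1,2,3,4}  old={}  +wl: 0,1
  step 4. node 3  ⊔preds={}  new={}  stable
  step 5. node 4  ⊔preds={0,2,3}  new={0,1,2,3,4}  old={0,1,4}  +wl: 
  step 6. node 5  ⊔preds={0,1,2,3,4}  new={0,1,2,3,4}  old={}  +wl: 3
  step 7. node 6  ⊔preds={0,1,2,3,4}  new={0,1,2,3,4}  old={}  +wl: 4,5
  step 8. node 0  ⊔preds={0,1,2,3,4}  new={0,1,2,3,4}  old={0,2,3}  +wl: 
  step 9. node 1  ⊔preds={0,1,2,3,4}  new={0,1,2,3,4}  stable
  step 10. node 3  ⊔preds={0,1,2,3,4}  new={0,1,2,3,4}  old={}  +wl: 2,6
  step 11. node 4  ⊔preds={0,1,2,3,4}  new={0,1,2,3,4}  stable
  step 12. node 5  ⊔preds={0,1,2,3,4}  new={0,1,2,3,4}  stable
  step 13. node 2  ⊔preds={0,1,2,3,4}  new={0,1,2,3,4}  stable
  step 14. node 6  ⊔preds={0,1,2,3,4}  new={0,1,2,3,4}  stable

Least fixpoint reached:
  node 0: {0,1,2,3,4}
  node 1: {0,1,2,3,4}
  node 2: {0,1,2,3,4}
  node 3: {0,1,2,3,4}
  node 4: {0,1,2,3,4}
  node 5: {0,1,2,3,4}
  node 6: {0,1,2,3,4}

yes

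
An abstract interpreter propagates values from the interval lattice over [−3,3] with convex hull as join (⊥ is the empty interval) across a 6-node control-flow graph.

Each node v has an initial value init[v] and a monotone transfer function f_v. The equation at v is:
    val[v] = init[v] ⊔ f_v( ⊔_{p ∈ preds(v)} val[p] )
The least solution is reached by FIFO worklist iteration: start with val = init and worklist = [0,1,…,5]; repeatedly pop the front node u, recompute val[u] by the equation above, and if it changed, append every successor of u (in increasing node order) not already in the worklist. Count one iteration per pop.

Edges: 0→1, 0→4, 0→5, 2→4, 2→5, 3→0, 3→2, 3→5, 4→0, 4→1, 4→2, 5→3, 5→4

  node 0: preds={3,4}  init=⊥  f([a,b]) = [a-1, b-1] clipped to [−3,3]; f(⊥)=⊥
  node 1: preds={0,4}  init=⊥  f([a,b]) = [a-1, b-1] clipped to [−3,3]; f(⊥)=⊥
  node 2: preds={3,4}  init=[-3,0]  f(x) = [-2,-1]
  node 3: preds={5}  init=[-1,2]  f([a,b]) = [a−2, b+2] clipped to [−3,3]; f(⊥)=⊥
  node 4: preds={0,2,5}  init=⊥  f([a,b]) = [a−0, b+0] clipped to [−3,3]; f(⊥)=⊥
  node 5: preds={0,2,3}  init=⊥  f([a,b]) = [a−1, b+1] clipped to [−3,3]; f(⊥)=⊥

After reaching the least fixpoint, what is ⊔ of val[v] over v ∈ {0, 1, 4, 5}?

Trace (17 dequeues):
  [1] u=0 | in [-1,2] | out [-2,1] | prev ⊥ | push {}
  [2] u=1 | in [-2,1] | out [-3,0] | prev ⊥ | push {}
  [3] u=2 | in [-1,2] | out [-3,0] | ==
  [4] u=3 | in ⊥ | out [-1,2] | ==
  [5] u=4 | in [-3,1] | out [-3,1] | prev ⊥ | push {0,1,2}
  [6] u=5 | in [-3,2] | out [-3,3] | prev ⊥ | push {3,4}
  [7] u=0 | in [-3,2] | out [-3,1] | prev [-2,1] | push {5}
  [8] u=1 | in [-3,1] | out [-3,0] | ==
  [9] u=2 | in [-3,2] | out [-3,0] | ==
  [10] u=3 | in [-3,3] | out [-3,3] | prev [-1,2] | push {0,2}
  [11] u=4 | in [-3,3] | out [-3,3] | prev [-3,1] | push {1}
  [12] u=5 | in [-3,3] | out [-3,3] | ==
  [13] u=0 | in [-3,3] | out [-3,2] | prev [-3,1] | push {4,5}
  [14] u=2 | in [-3,3] | out [-3,0] | ==
  [15] u=1 | in [-3,3] | out [-3,2] | prev [-3,0] | push {}
  [16] u=4 | in [-3,3] | out [-3,3] | ==
  [17] u=5 | in [-3,3] | out [-3,3] | ==

Converged values:
  [0] [-3,2]
  [1] [-3,2]
  [2] [-3,0]
  [3] [-3,3]
  [4] [-3,3]
  [5] [-3,3]

[-3,3]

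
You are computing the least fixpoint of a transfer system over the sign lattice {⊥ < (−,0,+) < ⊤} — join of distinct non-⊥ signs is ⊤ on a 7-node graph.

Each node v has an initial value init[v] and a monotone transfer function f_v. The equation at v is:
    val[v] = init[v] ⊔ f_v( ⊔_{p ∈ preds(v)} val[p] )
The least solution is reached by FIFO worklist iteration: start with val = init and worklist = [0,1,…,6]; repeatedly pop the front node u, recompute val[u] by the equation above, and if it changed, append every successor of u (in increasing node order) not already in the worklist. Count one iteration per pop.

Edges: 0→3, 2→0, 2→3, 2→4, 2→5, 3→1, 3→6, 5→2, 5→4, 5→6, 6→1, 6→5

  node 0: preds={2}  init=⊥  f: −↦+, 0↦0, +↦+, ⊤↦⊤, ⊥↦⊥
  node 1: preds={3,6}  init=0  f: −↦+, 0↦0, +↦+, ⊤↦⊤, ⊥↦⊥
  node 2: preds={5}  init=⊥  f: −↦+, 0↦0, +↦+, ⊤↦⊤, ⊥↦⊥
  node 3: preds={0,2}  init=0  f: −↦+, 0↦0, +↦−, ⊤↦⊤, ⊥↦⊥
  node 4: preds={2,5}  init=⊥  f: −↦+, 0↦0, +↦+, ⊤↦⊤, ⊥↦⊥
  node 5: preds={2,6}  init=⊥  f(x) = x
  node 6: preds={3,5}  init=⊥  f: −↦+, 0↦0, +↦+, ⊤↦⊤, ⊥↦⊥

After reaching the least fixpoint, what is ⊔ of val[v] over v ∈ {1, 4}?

0

Worklist (15 pops):
  #1 pop 0: in=⊥ → ⊥ (no change)
  #2 pop 1: in=0 → 0 (no change)
  #3 pop 2: in=⊥ → ⊥ (no change)
  #4 pop 3: in=⊥ → 0 (no change)
  #5 pop 4: in=⊥ → ⊥ (no change)
  #6 pop 5: in=⊥ → ⊥ (no change)
  #7 pop 6: in=0 → 0 (was ⊥); enqueue [1,5]
  #8 pop 1: in=0 → 0 (no change)
  #9 pop 5: in=0 → 0 (was ⊥); enqueue [2,4,6]
  #10 pop 2: in=0 → 0 (was ⊥); enqueue [0,3,5]
  #11 pop 4: in=0 → 0 (was ⊥); enqueue []
  #12 pop 6: in=0 → 0 (no change)
  #13 pop 0: in=0 → 0 (was ⊥); enqueue []
  #14 pop 3: in=0 → 0 (no change)
  #15 pop 5: in=0 → 0 (no change)

Fixpoint:
  val[0] = 0
  val[1] = 0
  val[2] = 0
  val[3] = 0
  val[4] = 0
  val[5] = 0
  val[6] = 0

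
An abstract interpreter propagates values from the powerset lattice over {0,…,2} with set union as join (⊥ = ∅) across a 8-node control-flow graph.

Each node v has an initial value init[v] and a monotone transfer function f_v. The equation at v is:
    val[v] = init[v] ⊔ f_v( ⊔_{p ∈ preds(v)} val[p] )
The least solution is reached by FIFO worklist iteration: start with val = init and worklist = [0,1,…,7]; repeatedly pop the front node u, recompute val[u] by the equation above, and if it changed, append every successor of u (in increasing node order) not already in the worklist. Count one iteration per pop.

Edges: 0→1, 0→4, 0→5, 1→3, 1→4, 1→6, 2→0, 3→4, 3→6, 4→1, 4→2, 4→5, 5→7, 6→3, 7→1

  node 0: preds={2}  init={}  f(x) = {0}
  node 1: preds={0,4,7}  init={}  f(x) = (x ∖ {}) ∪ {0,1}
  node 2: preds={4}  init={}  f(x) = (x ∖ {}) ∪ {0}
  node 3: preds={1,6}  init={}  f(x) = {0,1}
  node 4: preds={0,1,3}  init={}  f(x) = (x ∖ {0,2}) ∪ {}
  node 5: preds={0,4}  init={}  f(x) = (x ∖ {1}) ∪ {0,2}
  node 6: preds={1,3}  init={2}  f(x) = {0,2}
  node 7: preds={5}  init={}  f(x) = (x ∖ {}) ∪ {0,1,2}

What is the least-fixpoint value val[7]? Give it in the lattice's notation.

{0,1,2}

Trace (15 dequeues):
  [1] u=0 | in {} | out {0} | prev {} | push {}
  [2] u=1 | in {0} | out {0,1} | prev {} | push {}
  [3] u=2 | in {} | out {0} | prev {} | push {0}
  [4] u=3 | in {0,1,2} | out {0,1} | prev {} | push {}
  [5] u=4 | in {0,1} | out {1} | prev {} | push {1,2}
  [6] u=5 | in {0,1} | out {0,2} | prev {} | push {}
  [7] u=6 | in {0,1} | out {0,2} | prev {2} | push {3}
  [8] u=7 | in {0,2} | out {0,1,2} | prev {} | push {}
  [9] u=0 | in {0} | out {0} | ==
  [10] u=1 | in {0,1,2} | out {0,1,2} | prev {0,1} | push {4,6}
  [11] u=2 | in {1} | out {0,1} | prev {0} | push {0}
  [12] u=3 | in {0,1,2} | out {0,1} | ==
  [13] u=4 | in {0,1,2} | out {1} | ==
  [14] u=6 | in {0,1,2} | out {0,2} | ==
  [15] u=0 | in {0,1} | out {0} | ==

Converged values:
  [0] {0}
  [1] {0,1,2}
  [2] {0,1}
  [3] {0,1}
  [4] {1}
  [5] {0,2}
  [6] {0,2}
  [7] {0,1,2}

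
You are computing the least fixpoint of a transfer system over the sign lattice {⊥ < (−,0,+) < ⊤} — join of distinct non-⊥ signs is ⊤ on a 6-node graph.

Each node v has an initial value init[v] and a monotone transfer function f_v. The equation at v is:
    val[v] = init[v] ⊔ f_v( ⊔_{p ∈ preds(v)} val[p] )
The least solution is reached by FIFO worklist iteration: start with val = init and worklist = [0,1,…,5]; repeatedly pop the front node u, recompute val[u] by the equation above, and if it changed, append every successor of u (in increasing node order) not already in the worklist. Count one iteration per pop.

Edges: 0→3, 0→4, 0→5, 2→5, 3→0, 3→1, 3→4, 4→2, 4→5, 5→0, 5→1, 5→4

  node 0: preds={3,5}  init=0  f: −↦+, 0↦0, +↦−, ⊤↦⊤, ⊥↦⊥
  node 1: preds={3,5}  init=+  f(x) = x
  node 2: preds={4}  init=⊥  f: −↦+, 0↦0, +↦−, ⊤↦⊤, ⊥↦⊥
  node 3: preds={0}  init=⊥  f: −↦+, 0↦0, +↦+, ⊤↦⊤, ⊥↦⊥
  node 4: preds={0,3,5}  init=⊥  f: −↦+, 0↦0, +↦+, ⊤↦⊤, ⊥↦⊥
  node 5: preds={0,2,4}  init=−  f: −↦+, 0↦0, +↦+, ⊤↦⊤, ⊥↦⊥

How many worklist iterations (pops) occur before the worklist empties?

Trace (11 dequeues):
  [1] u=0 | in − | out ⊤ | prev 0 | push {}
  [2] u=1 | in − | out ⊤ | prev + | push {}
  [3] u=2 | in ⊥ | out ⊥ | ==
  [4] u=3 | in ⊤ | out ⊤ | prev ⊥ | push {0,1}
  [5] u=4 | in ⊤ | out ⊤ | prev ⊥ | push {2}
  [6] u=5 | in ⊤ | out ⊤ | prev − | push {4}
  [7] u=0 | in ⊤ | out ⊤ | ==
  [8] u=1 | in ⊤ | out ⊤ | ==
  [9] u=2 | in ⊤ | out ⊤ | prev ⊥ | push {5}
  [10] u=4 | in ⊤ | out ⊤ | ==
  [11] u=5 | in ⊤ | out ⊤ | ==

Converged values:
  [0] ⊤
  [1] ⊤
  [2] ⊤
  [3] ⊤
  [4] ⊤
  [5] ⊤

11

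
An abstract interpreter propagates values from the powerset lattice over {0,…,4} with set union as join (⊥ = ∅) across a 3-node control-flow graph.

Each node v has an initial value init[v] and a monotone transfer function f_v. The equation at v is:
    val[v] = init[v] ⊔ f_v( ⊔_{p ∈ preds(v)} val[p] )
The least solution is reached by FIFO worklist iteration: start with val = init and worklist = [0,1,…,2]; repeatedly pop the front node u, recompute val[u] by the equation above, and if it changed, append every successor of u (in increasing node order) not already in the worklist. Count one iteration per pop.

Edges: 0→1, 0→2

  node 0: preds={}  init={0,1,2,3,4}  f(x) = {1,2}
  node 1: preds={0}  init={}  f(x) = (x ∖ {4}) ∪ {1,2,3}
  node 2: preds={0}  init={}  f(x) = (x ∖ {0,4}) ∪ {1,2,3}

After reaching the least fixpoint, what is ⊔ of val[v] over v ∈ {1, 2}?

{0,1,2,3}

Worklist (3 pops):
  #1 pop 0: in={} → {0,1,2,3,4} (no change)
  #2 pop 1: in={0,1,2,3,4} → {0,1,2,3} (was {}); enqueue []
  #3 pop 2: in={0,1,2,3,4} → {1,2,3} (was {}); enqueue []

Fixpoint:
  val[0] = {0,1,2,3,4}
  val[1] = {0,1,2,3}
  val[2] = {1,2,3}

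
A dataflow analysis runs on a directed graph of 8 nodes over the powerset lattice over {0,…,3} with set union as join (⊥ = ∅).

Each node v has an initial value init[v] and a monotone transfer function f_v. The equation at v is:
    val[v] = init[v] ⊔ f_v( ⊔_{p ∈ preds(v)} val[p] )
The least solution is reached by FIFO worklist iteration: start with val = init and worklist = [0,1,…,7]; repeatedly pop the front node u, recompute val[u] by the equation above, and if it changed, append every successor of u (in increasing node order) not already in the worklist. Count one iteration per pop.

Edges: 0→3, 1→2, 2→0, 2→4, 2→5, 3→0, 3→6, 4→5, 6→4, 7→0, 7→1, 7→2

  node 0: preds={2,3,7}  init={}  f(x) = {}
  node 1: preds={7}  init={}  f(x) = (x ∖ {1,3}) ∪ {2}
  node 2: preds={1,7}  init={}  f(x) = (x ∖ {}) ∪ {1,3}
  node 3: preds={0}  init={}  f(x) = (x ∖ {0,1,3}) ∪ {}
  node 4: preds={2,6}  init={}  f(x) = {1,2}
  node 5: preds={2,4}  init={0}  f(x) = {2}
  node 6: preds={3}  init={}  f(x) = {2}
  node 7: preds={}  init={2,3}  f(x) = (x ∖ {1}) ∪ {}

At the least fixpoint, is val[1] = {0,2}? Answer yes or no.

no

Worklist (10 pops):
  #1 pop 0: in={2,3} → {} (no change)
  #2 pop 1: in={2,3} → {2} (was {}); enqueue []
  #3 pop 2: in={2,3} → {1,2,3} (was {}); enqueue [0]
  #4 pop 3: in={} → {} (no change)
  #5 pop 4: in={1,2,3} → {1,2} (was {}); enqueue []
  #6 pop 5: in={1,2,3} → {0,2} (was {0}); enqueue []
  #7 pop 6: in={} → {2} (was {}); enqueue [4]
  #8 pop 7: in={} → {2,3} (no change)
  #9 pop 0: in={1,2,3} → {} (no change)
  #10 pop 4: in={1,2,3} → {1,2} (no change)

Fixpoint:
  val[0] = {}
  val[1] = {2}
  val[2] = {1,2,3}
  val[3] = {}
  val[4] = {1,2}
  val[5] = {0,2}
  val[6] = {2}
  val[7] = {2,3}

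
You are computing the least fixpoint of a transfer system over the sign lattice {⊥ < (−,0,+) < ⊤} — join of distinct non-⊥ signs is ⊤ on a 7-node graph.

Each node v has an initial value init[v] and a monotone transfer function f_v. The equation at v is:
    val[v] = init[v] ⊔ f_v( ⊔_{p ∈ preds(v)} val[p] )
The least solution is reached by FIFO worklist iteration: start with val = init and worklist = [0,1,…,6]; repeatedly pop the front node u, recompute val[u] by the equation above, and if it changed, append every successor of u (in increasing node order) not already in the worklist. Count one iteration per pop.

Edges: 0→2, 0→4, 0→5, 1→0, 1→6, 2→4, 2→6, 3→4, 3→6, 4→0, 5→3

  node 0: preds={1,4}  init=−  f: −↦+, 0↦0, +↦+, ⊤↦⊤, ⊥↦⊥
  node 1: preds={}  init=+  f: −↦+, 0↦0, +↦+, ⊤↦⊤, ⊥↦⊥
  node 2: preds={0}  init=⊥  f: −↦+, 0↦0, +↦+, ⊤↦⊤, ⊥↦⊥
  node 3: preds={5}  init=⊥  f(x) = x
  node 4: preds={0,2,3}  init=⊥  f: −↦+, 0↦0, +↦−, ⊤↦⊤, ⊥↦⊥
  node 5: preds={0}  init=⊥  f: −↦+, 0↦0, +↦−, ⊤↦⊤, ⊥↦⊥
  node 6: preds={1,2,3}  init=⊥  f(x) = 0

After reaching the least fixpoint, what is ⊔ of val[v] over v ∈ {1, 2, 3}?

⊤

Iteration log — 11 steps:
  step 1. node 0  ⊔preds=+  new=⊤  old=−  +wl: 
  step 2. node 1  ⊔preds=⊥  new=+  stable
  step 3. node 2  ⊔preds=⊤  new=⊤  old=⊥  +wl: 
  step 4. node 3  ⊔preds=⊥  new=⊥  stable
  step 5. node 4  ⊔preds=⊤  new=⊤  old=⊥  +wl: 0
  step 6. node 5  ⊔preds=⊤  new=⊤  old=⊥  +wl: 3
  step 7. node 6  ⊔preds=⊤  new=0  old=⊥  +wl: 
  step 8. node 0  ⊔preds=⊤  new=⊤  stable
  step 9. node 3  ⊔preds=⊤  new=⊤  old=⊥  +wl: 4,6
  step 10. node 4  ⊔preds=⊤  new=⊤  stable
  step 11. node 6  ⊔preds=⊤  new=0  stable

Least fixpoint reached:
  node 0: ⊤
  node 1: +
  node 2: ⊤
  node 3: ⊤
  node 4: ⊤
  node 5: ⊤
  node 6: 0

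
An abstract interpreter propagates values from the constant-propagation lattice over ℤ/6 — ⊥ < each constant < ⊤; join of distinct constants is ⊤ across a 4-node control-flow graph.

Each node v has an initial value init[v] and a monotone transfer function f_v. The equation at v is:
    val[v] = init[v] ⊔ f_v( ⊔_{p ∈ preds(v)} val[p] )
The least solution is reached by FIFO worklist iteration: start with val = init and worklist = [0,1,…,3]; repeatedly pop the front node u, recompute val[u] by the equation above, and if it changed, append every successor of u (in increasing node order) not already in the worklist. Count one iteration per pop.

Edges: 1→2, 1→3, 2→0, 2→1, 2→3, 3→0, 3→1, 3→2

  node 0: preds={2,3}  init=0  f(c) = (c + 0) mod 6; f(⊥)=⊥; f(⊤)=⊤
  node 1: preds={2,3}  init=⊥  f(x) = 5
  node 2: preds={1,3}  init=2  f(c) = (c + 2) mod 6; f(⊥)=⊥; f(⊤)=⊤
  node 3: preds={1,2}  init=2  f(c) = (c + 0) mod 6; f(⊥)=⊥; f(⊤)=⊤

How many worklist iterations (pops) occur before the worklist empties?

7

Iteration log — 7 steps:
  step 1. node 0  ⊔preds=2  new=⊤  old=0  +wl: 
  step 2. node 1  ⊔preds=2  new=5  old=⊥  +wl: 
  step 3. node 2  ⊔preds=⊤  new=⊤  old=2  +wl: 0,1
  step 4. node 3  ⊔preds=⊤  new=⊤  old=2  +wl: 2
  step 5. node 0  ⊔preds=⊤  new=⊤  stable
  step 6. node 1  ⊔preds=⊤  new=5  stable
  step 7. node 2  ⊔preds=⊤  new=⊤  stable

Least fixpoint reached:
  node 0: ⊤
  node 1: 5
  node 2: ⊤
  node 3: ⊤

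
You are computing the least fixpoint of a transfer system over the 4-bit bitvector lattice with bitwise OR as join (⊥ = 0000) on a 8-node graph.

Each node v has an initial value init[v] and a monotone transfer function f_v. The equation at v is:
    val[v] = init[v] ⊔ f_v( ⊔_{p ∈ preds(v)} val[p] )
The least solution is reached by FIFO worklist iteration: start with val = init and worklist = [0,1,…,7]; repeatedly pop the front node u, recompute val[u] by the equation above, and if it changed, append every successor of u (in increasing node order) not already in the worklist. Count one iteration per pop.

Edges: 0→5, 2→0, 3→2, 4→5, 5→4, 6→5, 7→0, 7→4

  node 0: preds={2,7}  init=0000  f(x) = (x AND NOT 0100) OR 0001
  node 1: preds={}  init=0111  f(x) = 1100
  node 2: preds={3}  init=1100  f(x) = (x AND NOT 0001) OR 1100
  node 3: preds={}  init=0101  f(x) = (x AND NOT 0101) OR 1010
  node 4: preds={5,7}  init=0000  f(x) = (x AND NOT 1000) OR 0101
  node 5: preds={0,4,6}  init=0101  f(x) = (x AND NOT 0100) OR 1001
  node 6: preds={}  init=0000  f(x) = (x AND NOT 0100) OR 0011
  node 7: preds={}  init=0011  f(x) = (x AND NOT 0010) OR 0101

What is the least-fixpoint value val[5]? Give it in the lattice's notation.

Iteration log — 12 steps:
  step 1. node 0  ⊔preds=1111  new=1011  old=0000  +wl: 
  step 2. node 1  ⊔preds=0000  new=1111  old=0111  +wl: 
  step 3. node 2  ⊔preds=0101  new=1100  stable
  step 4. node 3  ⊔preds=0000  new=1111  old=0101  +wl: 2
  step 5. node 4  ⊔preds=0111  new=0111  old=0000  +wl: 
  step 6. node 5  ⊔preds=1111  new=1111  old=0101  +wl: 4
  step 7. node 6  ⊔preds=0000  new=0011  old=0000  +wl: 5
  step 8. node 7  ⊔preds=0000  new=0111  old=0011  +wl: 0
  step 9. node 2  ⊔preds=1111  new=1110  old=1100  +wl: 
  step 10. node 4  ⊔preds=1111  new=0111  stable
  step 11. node 5  ⊔preds=1111  new=1111  stable
  step 12. node 0  ⊔preds=1111  new=1011  stable

Least fixpoint reached:
  node 0: 1011
  node 1: 1111
  node 2: 1110
  node 3: 1111
  node 4: 0111
  node 5: 1111
  node 6: 0011
  node 7: 0111

1111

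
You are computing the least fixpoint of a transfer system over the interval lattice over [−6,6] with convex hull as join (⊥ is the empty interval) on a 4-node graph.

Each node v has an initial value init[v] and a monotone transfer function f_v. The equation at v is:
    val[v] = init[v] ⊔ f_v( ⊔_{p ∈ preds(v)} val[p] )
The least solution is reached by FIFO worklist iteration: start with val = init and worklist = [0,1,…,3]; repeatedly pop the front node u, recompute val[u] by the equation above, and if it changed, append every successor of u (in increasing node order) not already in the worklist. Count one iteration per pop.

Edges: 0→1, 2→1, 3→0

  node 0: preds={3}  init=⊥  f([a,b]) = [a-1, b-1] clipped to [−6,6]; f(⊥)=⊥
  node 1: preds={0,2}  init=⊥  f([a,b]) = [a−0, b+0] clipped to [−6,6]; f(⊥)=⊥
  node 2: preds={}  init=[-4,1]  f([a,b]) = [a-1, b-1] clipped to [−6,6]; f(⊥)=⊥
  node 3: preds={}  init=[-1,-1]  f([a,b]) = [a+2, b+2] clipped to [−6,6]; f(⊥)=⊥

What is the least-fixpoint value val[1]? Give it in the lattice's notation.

Trace (4 dequeues):
  [1] u=0 | in [-1,-1] | out [-2,-2] | prev ⊥ | push {}
  [2] u=1 | in [-4,1] | out [-4,1] | prev ⊥ | push {}
  [3] u=2 | in ⊥ | out [-4,1] | ==
  [4] u=3 | in ⊥ | out [-1,-1] | ==

Converged values:
  [0] [-2,-2]
  [1] [-4,1]
  [2] [-4,1]
  [3] [-1,-1]

[-4,1]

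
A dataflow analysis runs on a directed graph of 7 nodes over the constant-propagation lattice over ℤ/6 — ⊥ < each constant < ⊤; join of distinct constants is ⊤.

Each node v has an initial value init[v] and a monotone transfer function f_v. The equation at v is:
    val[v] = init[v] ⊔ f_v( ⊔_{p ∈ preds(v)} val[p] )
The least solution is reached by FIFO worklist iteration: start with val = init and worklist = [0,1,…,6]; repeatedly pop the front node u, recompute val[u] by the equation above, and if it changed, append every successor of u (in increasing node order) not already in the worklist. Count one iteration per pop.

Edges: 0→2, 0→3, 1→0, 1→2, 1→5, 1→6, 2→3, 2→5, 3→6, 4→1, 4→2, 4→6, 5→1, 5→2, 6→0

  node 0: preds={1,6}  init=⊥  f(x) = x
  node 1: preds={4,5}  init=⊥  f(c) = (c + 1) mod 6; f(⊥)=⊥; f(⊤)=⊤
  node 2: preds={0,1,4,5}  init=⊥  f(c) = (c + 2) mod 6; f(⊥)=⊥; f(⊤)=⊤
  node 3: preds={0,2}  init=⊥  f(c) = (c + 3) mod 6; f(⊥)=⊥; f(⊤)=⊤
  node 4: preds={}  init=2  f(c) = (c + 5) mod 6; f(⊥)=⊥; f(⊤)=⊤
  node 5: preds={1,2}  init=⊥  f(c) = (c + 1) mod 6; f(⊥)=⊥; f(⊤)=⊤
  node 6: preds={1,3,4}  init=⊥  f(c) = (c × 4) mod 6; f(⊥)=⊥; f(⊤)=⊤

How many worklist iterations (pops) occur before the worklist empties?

14

Trace (14 dequeues):
  [1] u=0 | in ⊥ | out ⊥ | ==
  [2] u=1 | in 2 | out 3 | prev ⊥ | push {0}
  [3] u=2 | in ⊤ | out ⊤ | prev ⊥ | push {}
  [4] u=3 | in ⊤ | out ⊤ | prev ⊥ | push {}
  [5] u=4 | in ⊥ | out 2 | ==
  [6] u=5 | in ⊤ | out ⊤ | prev ⊥ | push {1,2}
  [7] u=6 | in ⊤ | out ⊤ | prev ⊥ | push {}
  [8] u=0 | in ⊤ | out ⊤ | prev ⊥ | push {3}
  [9] u=1 | in ⊤ | out ⊤ | prev 3 | push {0,5,6}
  [10] u=2 | in ⊤ | out ⊤ | ==
  [11] u=3 | in ⊤ | out ⊤ | ==
  [12] u=0 | in ⊤ | out ⊤ | ==
  [13] u=5 | in ⊤ | out ⊤ | ==
  [14] u=6 | in ⊤ | out ⊤ | ==

Converged values:
  [0] ⊤
  [1] ⊤
  [2] ⊤
  [3] ⊤
  [4] 2
  [5] ⊤
  [6] ⊤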